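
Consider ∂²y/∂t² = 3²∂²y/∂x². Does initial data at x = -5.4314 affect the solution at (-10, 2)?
Yes. The domain of dependence is [-16, -4], and -5.4314 ∈ [-16, -4].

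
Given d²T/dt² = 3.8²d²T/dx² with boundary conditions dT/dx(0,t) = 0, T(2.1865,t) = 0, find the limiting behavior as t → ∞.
T oscillates (no decay). Energy is conserved; the solution oscillates indefinitely as standing waves.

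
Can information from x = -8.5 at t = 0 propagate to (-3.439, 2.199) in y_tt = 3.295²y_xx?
Yes. The domain of dependence is [-10.684705, 3.806705], and -8.5 ∈ [-10.684705, 3.806705].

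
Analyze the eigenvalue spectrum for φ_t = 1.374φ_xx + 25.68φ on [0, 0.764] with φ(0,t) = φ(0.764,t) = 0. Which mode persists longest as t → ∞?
Eigenvalues: λₙ = 1.374n²π²/0.764² - 25.68.
First three modes:
  n=1: λ₁ = 1.374π²/0.764² - 25.68 ≈ -2.447
  n=2: λ₂ = 5.496π²/0.764² - 25.68 ≈ 67.251
  n=3: λ₃ = 12.366π²/0.764² - 25.68 ≈ 183.414
Since 1.374π²/0.764² ≈ 23.233 < 25.68, λ₁ < 0.
The n=1 mode grows fastest (−λₙ is largest for n=1) → dominates.
Asymptotic: φ ~ c₁ sin(πx/0.764) e^{2.447t} (exponential growth at rate −λ₁ ≈ 2.447).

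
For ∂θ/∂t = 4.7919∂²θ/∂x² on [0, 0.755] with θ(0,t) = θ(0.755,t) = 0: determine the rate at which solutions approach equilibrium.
Eigenvalues: λₙ = 4.7919n²π²/0.755².
First three modes:
  n=1: λ₁ = 4.7919π²/0.755² ≈ 82.969
  n=2: λ₂ = 19.1676π²/0.755² ≈ 331.874 (4× faster decay)
  n=3: λ₃ = 43.1271π²/0.755² ≈ 746.717 (9× faster decay)
As t → ∞, higher modes decay exponentially faster. The n=1 mode dominates: θ ~ c₁ sin(πx/0.755) e^{-λ₁t}.
Decay rate: λ₁ = 4.7919π²/0.755² ≈ 82.969.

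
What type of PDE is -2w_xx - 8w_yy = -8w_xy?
Rewriting in standard form: -2w_xx + 8w_xy - 8w_yy = 0. With A = -2, B = 8, C = -8, the discriminant is 0. This is a parabolic PDE.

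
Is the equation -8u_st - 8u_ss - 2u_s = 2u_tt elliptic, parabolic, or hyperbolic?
Rewriting in standard form: -8u_ss - 8u_st - 2u_tt - 2u_s = 0. Computing B² - 4AC with A = -8, B = -8, C = -2: discriminant = 0 (zero). Answer: parabolic.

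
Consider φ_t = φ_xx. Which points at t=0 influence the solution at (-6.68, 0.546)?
The entire real line. The heat equation has infinite propagation speed: any initial disturbance instantly affects all points (though exponentially small far away).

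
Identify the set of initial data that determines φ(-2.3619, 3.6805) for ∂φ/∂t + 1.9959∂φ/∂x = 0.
A single point: x = -9.70780995. The characteristic through (-2.3619, 3.6805) is x - 1.9959t = const, so x = -2.3619 - 1.9959·3.6805 = -9.70780995.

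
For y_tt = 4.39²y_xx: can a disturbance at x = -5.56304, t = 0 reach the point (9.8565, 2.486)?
No. The domain of dependence is [-1.05704, 20.77004], and -5.56304 is outside this interval.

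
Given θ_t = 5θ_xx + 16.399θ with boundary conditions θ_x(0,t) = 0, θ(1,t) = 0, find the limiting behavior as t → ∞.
θ grows unboundedly. Reaction dominates diffusion (r=16.399 > κπ²/(4L²)≈12.34); solution grows exponentially.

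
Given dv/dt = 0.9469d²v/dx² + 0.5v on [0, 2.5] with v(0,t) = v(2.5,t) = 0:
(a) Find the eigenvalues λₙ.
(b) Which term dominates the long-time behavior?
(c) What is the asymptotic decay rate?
Eigenvalues: λₙ = 0.9469n²π²/2.5² - 0.5.
First three modes:
  n=1: λ₁ = 0.9469π²/2.5² - 0.5 ≈ 0.995
  n=2: λ₂ = 3.7876π²/2.5² - 0.5 ≈ 5.481
  n=3: λ₃ = 8.5221π²/2.5² - 0.5 ≈ 12.958
Since 0.9469π²/2.5² ≈ 1.495 > 0.5, all λₙ > 0.
The n=1 mode decays slowest → dominates as t → ∞.
Asymptotic: v ~ c₁ sin(πx/2.5) e^{-λ₁t} with decay rate λ₁ ≈ 0.995.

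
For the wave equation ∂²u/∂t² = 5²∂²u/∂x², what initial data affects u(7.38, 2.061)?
Domain of dependence: [-2.925, 17.685]. Signals travel at speed 5, so data within |x - 7.38| ≤ 5·2.061 = 10.305 can reach the point.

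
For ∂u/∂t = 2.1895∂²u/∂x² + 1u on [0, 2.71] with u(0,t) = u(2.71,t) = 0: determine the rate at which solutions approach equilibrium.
Eigenvalues: λₙ = 2.1895n²π²/2.71² - 1.
First three modes:
  n=1: λ₁ = 2.1895π²/2.71² - 1 ≈ 1.942
  n=2: λ₂ = 8.758π²/2.71² - 1 ≈ 10.77
  n=3: λ₃ = 19.7055π²/2.71² - 1 ≈ 25.482
Since 2.1895π²/2.71² ≈ 2.942 > 1, all λₙ > 0.
The n=1 mode decays slowest → dominates as t → ∞.
Asymptotic: u ~ c₁ sin(πx/2.71) e^{-λ₁t} with decay rate λ₁ ≈ 1.942.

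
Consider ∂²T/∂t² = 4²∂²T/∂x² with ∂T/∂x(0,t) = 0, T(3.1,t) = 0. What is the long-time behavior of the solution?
As t → ∞, T oscillates (no decay). Energy is conserved; the solution oscillates indefinitely as standing waves.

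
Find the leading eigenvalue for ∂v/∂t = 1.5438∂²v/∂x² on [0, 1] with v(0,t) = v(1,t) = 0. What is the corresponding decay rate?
Eigenvalues: λₙ = 1.5438n²π².
First three modes:
  n=1: λ₁ = 1.5438π² ≈ 15.237
  n=2: λ₂ = 6.1752π² ≈ 60.947 (4× faster decay)
  n=3: λ₃ = 13.8942π² ≈ 137.13 (9× faster decay)
As t → ∞, higher modes decay exponentially faster. The n=1 mode dominates: v ~ c₁ sin(πx) e^{-λ₁t}.
Decay rate: λ₁ = 1.5438π² ≈ 15.237.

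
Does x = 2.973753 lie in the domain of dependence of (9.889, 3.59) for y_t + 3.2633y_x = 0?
No. Only data at x = -1.826247 affects (9.889, 3.59). Advection has one-way propagation along characteristics.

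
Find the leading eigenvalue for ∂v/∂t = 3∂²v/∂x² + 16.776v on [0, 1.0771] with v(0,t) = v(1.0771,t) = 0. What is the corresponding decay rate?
Eigenvalues: λₙ = 3n²π²/1.0771² - 16.776.
First three modes:
  n=1: λ₁ = 3π²/1.0771² - 16.776 ≈ 8.746
  n=2: λ₂ = 12π²/1.0771² - 16.776 ≈ 85.311
  n=3: λ₃ = 27π²/1.0771² - 16.776 ≈ 212.919
Since 3π²/1.0771² ≈ 25.522 > 16.776, all λₙ > 0.
The n=1 mode decays slowest → dominates as t → ∞.
Asymptotic: v ~ c₁ sin(πx/1.0771) e^{-λ₁t} with decay rate λ₁ ≈ 8.746.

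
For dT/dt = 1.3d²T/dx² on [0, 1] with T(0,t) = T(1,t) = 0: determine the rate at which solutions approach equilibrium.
Eigenvalues: λₙ = 1.3n²π².
First three modes:
  n=1: λ₁ = 1.3π² ≈ 12.83
  n=2: λ₂ = 5.2π² ≈ 51.322 (4× faster decay)
  n=3: λ₃ = 11.7π² ≈ 115.474 (9× faster decay)
As t → ∞, higher modes decay exponentially faster. The n=1 mode dominates: T ~ c₁ sin(πx) e^{-λ₁t}.
Decay rate: λ₁ = 1.3π² ≈ 12.83.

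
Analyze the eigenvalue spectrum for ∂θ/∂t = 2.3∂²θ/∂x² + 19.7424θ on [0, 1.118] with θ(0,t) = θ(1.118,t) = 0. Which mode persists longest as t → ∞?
Eigenvalues: λₙ = 2.3n²π²/1.118² - 19.7424.
First three modes:
  n=1: λ₁ = 2.3π²/1.118² - 19.7424 ≈ -1.581
  n=2: λ₂ = 9.2π²/1.118² - 19.7424 ≈ 52.902
  n=3: λ₃ = 20.7π²/1.118² - 19.7424 ≈ 143.708
Since 2.3π²/1.118² ≈ 18.161 < 19.7424, λ₁ < 0.
The n=1 mode grows fastest (−λₙ is largest for n=1) → dominates.
Asymptotic: θ ~ c₁ sin(πx/1.118) e^{1.581t} (exponential growth at rate −λ₁ ≈ 1.581).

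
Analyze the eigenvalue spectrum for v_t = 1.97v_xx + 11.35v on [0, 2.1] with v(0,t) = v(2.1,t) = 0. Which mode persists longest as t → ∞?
Eigenvalues: λₙ = 1.97n²π²/2.1² - 11.35.
First three modes:
  n=1: λ₁ = 1.97π²/2.1² - 11.35 ≈ -6.941
  n=2: λ₂ = 7.88π²/2.1² - 11.35 ≈ 6.285
  n=3: λ₃ = 17.73π²/2.1² - 11.35 ≈ 28.33
Since 1.97π²/2.1² ≈ 4.409 < 11.35, λ₁ < 0.
The n=1 mode grows fastest (−λₙ is largest for n=1) → dominates.
Asymptotic: v ~ c₁ sin(πx/2.1) e^{6.941t} (exponential growth at rate −λ₁ ≈ 6.941).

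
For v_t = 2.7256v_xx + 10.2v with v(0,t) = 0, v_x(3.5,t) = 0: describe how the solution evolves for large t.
v grows unboundedly. Reaction dominates diffusion (r=10.2 > κπ²/(4L²)≈0.55); solution grows exponentially.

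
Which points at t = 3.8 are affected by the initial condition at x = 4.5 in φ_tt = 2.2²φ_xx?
Domain of influence: [-3.86, 12.86]. Data at x = 4.5 spreads outward at speed 2.2.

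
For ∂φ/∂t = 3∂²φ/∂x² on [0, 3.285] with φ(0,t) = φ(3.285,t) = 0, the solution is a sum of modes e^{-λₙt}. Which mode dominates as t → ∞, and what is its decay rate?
Eigenvalues: λₙ = 3n²π²/3.285².
First three modes:
  n=1: λ₁ = 3π²/3.285² ≈ 2.744
  n=2: λ₂ = 12π²/3.285² ≈ 10.975 (4× faster decay)
  n=3: λ₃ = 27π²/3.285² ≈ 24.694 (9× faster decay)
As t → ∞, higher modes decay exponentially faster. The n=1 mode dominates: φ ~ c₁ sin(πx/3.285) e^{-λ₁t}.
Decay rate: λ₁ = 3π²/3.285² ≈ 2.744.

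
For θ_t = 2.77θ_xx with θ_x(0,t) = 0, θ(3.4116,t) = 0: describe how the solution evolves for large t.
θ → 0. Heat escapes through the Dirichlet boundary.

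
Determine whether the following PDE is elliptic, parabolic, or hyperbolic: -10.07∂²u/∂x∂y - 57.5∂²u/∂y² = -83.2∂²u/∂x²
Rewriting in standard form: 83.2∂²u/∂x² - 10.07∂²u/∂x∂y - 57.5∂²u/∂y² = 0. Coefficients: A = 83.2, B = -10.07, C = -57.5. B² - 4AC = 19237.4049, which is positive, so the equation is hyperbolic.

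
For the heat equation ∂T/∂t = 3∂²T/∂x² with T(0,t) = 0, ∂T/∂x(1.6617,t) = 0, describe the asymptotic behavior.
T → 0. Heat escapes through the Dirichlet boundary.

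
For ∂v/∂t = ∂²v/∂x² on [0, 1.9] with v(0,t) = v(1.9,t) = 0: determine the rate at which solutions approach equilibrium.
Eigenvalues: λₙ = n²π²/1.9².
First three modes:
  n=1: λ₁ = π²/1.9² ≈ 2.734
  n=2: λ₂ = 4π²/1.9² ≈ 10.936 (4× faster decay)
  n=3: λ₃ = 9π²/1.9² ≈ 24.606 (9× faster decay)
As t → ∞, higher modes decay exponentially faster. The n=1 mode dominates: v ~ c₁ sin(πx/1.9) e^{-λ₁t}.
Decay rate: λ₁ = π²/1.9² ≈ 2.734.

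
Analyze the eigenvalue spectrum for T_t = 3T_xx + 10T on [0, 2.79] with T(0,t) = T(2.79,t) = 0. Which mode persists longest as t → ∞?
Eigenvalues: λₙ = 3n²π²/2.79² - 10.
First three modes:
  n=1: λ₁ = 3π²/2.79² - 10 ≈ -6.196
  n=2: λ₂ = 12π²/2.79² - 10 ≈ 5.215
  n=3: λ₃ = 27π²/2.79² - 10 ≈ 24.234
Since 3π²/2.79² ≈ 3.804 < 10, λ₁ < 0.
The n=1 mode grows fastest (−λₙ is largest for n=1) → dominates.
Asymptotic: T ~ c₁ sin(πx/2.79) e^{6.196t} (exponential growth at rate −λ₁ ≈ 6.196).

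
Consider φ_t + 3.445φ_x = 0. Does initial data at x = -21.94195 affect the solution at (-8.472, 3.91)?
Yes. The characteristic through (-8.472, 3.91) passes through x = -21.94195.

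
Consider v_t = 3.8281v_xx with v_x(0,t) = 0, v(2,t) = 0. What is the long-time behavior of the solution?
As t → ∞, v → 0. Heat escapes through the Dirichlet boundary.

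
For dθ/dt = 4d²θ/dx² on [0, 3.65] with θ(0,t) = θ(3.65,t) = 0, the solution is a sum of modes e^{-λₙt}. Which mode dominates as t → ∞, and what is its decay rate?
Eigenvalues: λₙ = 4n²π²/3.65².
First three modes:
  n=1: λ₁ = 4π²/3.65² ≈ 2.963
  n=2: λ₂ = 16π²/3.65² ≈ 11.853 (4× faster decay)
  n=3: λ₃ = 36π²/3.65² ≈ 26.67 (9× faster decay)
As t → ∞, higher modes decay exponentially faster. The n=1 mode dominates: θ ~ c₁ sin(πx/3.65) e^{-λ₁t}.
Decay rate: λ₁ = 4π²/3.65² ≈ 2.963.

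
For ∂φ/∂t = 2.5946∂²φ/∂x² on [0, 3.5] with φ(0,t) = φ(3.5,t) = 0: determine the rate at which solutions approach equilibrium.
Eigenvalues: λₙ = 2.5946n²π²/3.5².
First three modes:
  n=1: λ₁ = 2.5946π²/3.5² ≈ 2.09
  n=2: λ₂ = 10.3784π²/3.5² ≈ 8.362 (4× faster decay)
  n=3: λ₃ = 23.3514π²/3.5² ≈ 18.814 (9× faster decay)
As t → ∞, higher modes decay exponentially faster. The n=1 mode dominates: φ ~ c₁ sin(πx/3.5) e^{-λ₁t}.
Decay rate: λ₁ = 2.5946π²/3.5² ≈ 2.09.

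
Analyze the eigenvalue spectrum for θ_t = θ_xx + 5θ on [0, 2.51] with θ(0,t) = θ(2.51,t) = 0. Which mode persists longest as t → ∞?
Eigenvalues: λₙ = n²π²/2.51² - 5.
First three modes:
  n=1: λ₁ = π²/2.51² - 5 ≈ -3.433
  n=2: λ₂ = 4π²/2.51² - 5 ≈ 1.266
  n=3: λ₃ = 9π²/2.51² - 5 ≈ 9.099
Since π²/2.51² ≈ 1.567 < 5, λ₁ < 0.
The n=1 mode grows fastest (−λₙ is largest for n=1) → dominates.
Asymptotic: θ ~ c₁ sin(πx/2.51) e^{3.433t} (exponential growth at rate −λ₁ ≈ 3.433).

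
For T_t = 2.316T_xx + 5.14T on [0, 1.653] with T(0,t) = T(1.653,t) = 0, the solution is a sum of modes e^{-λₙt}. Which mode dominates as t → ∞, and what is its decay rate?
Eigenvalues: λₙ = 2.316n²π²/1.653² - 5.14.
First three modes:
  n=1: λ₁ = 2.316π²/1.653² - 5.14 ≈ 3.226
  n=2: λ₂ = 9.264π²/1.653² - 5.14 ≈ 28.322
  n=3: λ₃ = 20.844π²/1.653² - 5.14 ≈ 70.15
Since 2.316π²/1.653² ≈ 8.366 > 5.14, all λₙ > 0.
The n=1 mode decays slowest → dominates as t → ∞.
Asymptotic: T ~ c₁ sin(πx/1.653) e^{-λ₁t} with decay rate λ₁ ≈ 3.226.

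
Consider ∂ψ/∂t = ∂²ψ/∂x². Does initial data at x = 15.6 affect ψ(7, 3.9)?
Yes, for any finite x. The heat equation has infinite propagation speed, so all initial data affects all points at any t > 0.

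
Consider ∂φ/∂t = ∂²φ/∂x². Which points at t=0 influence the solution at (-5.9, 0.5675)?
The entire real line. The heat equation has infinite propagation speed: any initial disturbance instantly affects all points (though exponentially small far away).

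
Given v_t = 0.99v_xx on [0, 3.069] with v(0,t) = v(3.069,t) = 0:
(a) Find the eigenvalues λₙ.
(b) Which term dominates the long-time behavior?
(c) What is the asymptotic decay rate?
Eigenvalues: λₙ = 0.99n²π²/3.069².
First three modes:
  n=1: λ₁ = 0.99π²/3.069² ≈ 1.037
  n=2: λ₂ = 3.96π²/3.069² ≈ 4.15 (4× faster decay)
  n=3: λ₃ = 8.91π²/3.069² ≈ 9.336 (9× faster decay)
As t → ∞, higher modes decay exponentially faster. The n=1 mode dominates: v ~ c₁ sin(πx/3.069) e^{-λ₁t}.
Decay rate: λ₁ = 0.99π²/3.069² ≈ 1.037.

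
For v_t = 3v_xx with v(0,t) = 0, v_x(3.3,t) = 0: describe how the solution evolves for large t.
v → 0. Heat escapes through the Dirichlet boundary.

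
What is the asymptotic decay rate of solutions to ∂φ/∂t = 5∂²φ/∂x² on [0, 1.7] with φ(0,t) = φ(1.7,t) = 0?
Eigenvalues: λₙ = 5n²π²/1.7².
First three modes:
  n=1: λ₁ = 5π²/1.7² ≈ 17.075
  n=2: λ₂ = 20π²/1.7² ≈ 68.302 (4× faster decay)
  n=3: λ₃ = 45π²/1.7² ≈ 153.679 (9× faster decay)
As t → ∞, higher modes decay exponentially faster. The n=1 mode dominates: φ ~ c₁ sin(πx/1.7) e^{-λ₁t}.
Decay rate: λ₁ = 5π²/1.7² ≈ 17.075.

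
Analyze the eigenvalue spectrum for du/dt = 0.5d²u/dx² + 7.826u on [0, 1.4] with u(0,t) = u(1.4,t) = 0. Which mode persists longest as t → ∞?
Eigenvalues: λₙ = 0.5n²π²/1.4² - 7.826.
First three modes:
  n=1: λ₁ = 0.5π²/1.4² - 7.826 ≈ -5.308
  n=2: λ₂ = 2π²/1.4² - 7.826 ≈ 2.245
  n=3: λ₃ = 4.5π²/1.4² - 7.826 ≈ 14.834
Since 0.5π²/1.4² ≈ 2.518 < 7.826, λ₁ < 0.
The n=1 mode grows fastest (−λₙ is largest for n=1) → dominates.
Asymptotic: u ~ c₁ sin(πx/1.4) e^{5.308t} (exponential growth at rate −λ₁ ≈ 5.308).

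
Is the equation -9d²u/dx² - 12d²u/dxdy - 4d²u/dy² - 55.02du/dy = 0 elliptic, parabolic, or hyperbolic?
Computing B² - 4AC with A = -9, B = -12, C = -4: discriminant = 0 (zero). Answer: parabolic.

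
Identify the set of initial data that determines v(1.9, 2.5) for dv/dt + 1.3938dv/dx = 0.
A single point: x = -1.5845. The characteristic through (1.9, 2.5) is x - 1.3938t = const, so x = 1.9 - 1.3938·2.5 = -1.5845.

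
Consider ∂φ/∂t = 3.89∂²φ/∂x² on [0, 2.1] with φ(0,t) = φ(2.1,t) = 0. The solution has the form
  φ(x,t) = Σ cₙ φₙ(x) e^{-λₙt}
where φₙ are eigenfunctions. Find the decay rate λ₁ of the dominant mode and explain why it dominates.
Eigenvalues: λₙ = 3.89n²π²/2.1².
First three modes:
  n=1: λ₁ = 3.89π²/2.1² ≈ 8.706
  n=2: λ₂ = 15.56π²/2.1² ≈ 34.823 (4× faster decay)
  n=3: λ₃ = 35.01π²/2.1² ≈ 78.353 (9× faster decay)
As t → ∞, higher modes decay exponentially faster. The n=1 mode dominates: φ ~ c₁ sin(πx/2.1) e^{-λ₁t}.
Decay rate: λ₁ = 3.89π²/2.1² ≈ 8.706.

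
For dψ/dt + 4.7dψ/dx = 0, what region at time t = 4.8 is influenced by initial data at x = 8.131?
At x = 30.691. The characteristic carries data from (8.131, 0) to (30.691, 4.8).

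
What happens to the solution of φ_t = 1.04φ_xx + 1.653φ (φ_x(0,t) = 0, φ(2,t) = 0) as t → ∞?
φ grows unboundedly. Reaction dominates diffusion (r=1.653 > κπ²/(4L²)≈0.64); solution grows exponentially.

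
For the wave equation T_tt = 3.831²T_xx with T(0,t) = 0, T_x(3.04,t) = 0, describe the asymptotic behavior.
T oscillates (no decay). Energy is conserved; the solution oscillates indefinitely as standing waves.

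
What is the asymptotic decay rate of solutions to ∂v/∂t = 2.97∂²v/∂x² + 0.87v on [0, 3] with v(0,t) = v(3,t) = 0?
Eigenvalues: λₙ = 2.97n²π²/3² - 0.87.
First three modes:
  n=1: λ₁ = 2.97π²/3² - 0.87 ≈ 2.387
  n=2: λ₂ = 11.88π²/3² - 0.87 ≈ 12.158
  n=3: λ₃ = 26.73π²/3² - 0.87 ≈ 28.443
Since 2.97π²/3² ≈ 3.257 > 0.87, all λₙ > 0.
The n=1 mode decays slowest → dominates as t → ∞.
Asymptotic: v ~ c₁ sin(πx/3) e^{-λ₁t} with decay rate λ₁ ≈ 2.387.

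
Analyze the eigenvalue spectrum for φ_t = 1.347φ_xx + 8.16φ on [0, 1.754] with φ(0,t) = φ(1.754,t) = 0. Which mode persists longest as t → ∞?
Eigenvalues: λₙ = 1.347n²π²/1.754² - 8.16.
First three modes:
  n=1: λ₁ = 1.347π²/1.754² - 8.16 ≈ -3.839
  n=2: λ₂ = 5.388π²/1.754² - 8.16 ≈ 9.125
  n=3: λ₃ = 12.123π²/1.754² - 8.16 ≈ 30.731
Since 1.347π²/1.754² ≈ 4.321 < 8.16, λ₁ < 0.
The n=1 mode grows fastest (−λₙ is largest for n=1) → dominates.
Asymptotic: φ ~ c₁ sin(πx/1.754) e^{3.839t} (exponential growth at rate −λ₁ ≈ 3.839).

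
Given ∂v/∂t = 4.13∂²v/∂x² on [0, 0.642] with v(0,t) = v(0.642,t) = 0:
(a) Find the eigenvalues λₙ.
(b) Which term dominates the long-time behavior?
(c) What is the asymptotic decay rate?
Eigenvalues: λₙ = 4.13n²π²/0.642².
First three modes:
  n=1: λ₁ = 4.13π²/0.642² ≈ 98.896
  n=2: λ₂ = 16.52π²/0.642² ≈ 395.585 (4× faster decay)
  n=3: λ₃ = 37.17π²/0.642² ≈ 890.066 (9× faster decay)
As t → ∞, higher modes decay exponentially faster. The n=1 mode dominates: v ~ c₁ sin(πx/0.642) e^{-λ₁t}.
Decay rate: λ₁ = 4.13π²/0.642² ≈ 98.896.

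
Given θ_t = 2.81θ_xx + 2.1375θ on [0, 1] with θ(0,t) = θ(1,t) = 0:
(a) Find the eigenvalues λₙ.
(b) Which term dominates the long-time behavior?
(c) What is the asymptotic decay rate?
Eigenvalues: λₙ = 2.81n²π²/1² - 2.1375.
First three modes:
  n=1: λ₁ = 2.81π² - 2.1375 ≈ 25.596
  n=2: λ₂ = 11.24π² - 2.1375 ≈ 108.797
  n=3: λ₃ = 25.29π² - 2.1375 ≈ 247.465
Since 2.81π² ≈ 27.734 > 2.1375, all λₙ > 0.
The n=1 mode decays slowest → dominates as t → ∞.
Asymptotic: θ ~ c₁ sin(πx/1) e^{-λ₁t} with decay rate λ₁ ≈ 25.596.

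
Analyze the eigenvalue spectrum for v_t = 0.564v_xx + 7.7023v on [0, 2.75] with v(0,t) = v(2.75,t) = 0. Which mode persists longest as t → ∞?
Eigenvalues: λₙ = 0.564n²π²/2.75² - 7.7023.
First three modes:
  n=1: λ₁ = 0.564π²/2.75² - 7.7023 ≈ -6.966
  n=2: λ₂ = 2.256π²/2.75² - 7.7023 ≈ -4.758
  n=3: λ₃ = 5.076π²/2.75² - 7.7023 ≈ -1.078
Since 0.564π²/2.75² ≈ 0.736 < 7.7023, λ₁ < 0.
The n=1 mode grows fastest (−λₙ is largest for n=1) → dominates.
Asymptotic: v ~ c₁ sin(πx/2.75) e^{6.966t} (exponential growth at rate −λ₁ ≈ 6.966).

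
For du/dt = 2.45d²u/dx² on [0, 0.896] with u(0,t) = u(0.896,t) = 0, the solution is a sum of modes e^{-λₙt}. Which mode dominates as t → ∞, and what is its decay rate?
Eigenvalues: λₙ = 2.45n²π²/0.896².
First three modes:
  n=1: λ₁ = 2.45π²/0.896² ≈ 30.12
  n=2: λ₂ = 9.8π²/0.896² ≈ 120.479 (4× faster decay)
  n=3: λ₃ = 22.05π²/0.896² ≈ 271.077 (9× faster decay)
As t → ∞, higher modes decay exponentially faster. The n=1 mode dominates: u ~ c₁ sin(πx/0.896) e^{-λ₁t}.
Decay rate: λ₁ = 2.45π²/0.896² ≈ 30.12.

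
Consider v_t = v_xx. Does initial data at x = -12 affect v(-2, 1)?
Yes, for any finite x. The heat equation has infinite propagation speed, so all initial data affects all points at any t > 0.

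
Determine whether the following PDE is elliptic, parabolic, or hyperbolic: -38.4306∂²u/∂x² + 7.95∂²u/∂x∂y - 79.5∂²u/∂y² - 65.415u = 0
Coefficients: A = -38.4306, B = 7.95, C = -79.5. B² - 4AC = -12157.7283, which is negative, so the equation is elliptic.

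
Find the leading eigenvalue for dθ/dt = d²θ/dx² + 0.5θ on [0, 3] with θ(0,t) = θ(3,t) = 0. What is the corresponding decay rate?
Eigenvalues: λₙ = n²π²/3² - 0.5.
First three modes:
  n=1: λ₁ = π²/3² - 0.5 ≈ 0.597
  n=2: λ₂ = 4π²/3² - 0.5 ≈ 3.886
  n=3: λ₃ = 9π²/3² - 0.5 ≈ 9.37
Since π²/3² ≈ 1.097 > 0.5, all λₙ > 0.
The n=1 mode decays slowest → dominates as t → ∞.
Asymptotic: θ ~ c₁ sin(πx/3) e^{-λ₁t} with decay rate λ₁ ≈ 0.597.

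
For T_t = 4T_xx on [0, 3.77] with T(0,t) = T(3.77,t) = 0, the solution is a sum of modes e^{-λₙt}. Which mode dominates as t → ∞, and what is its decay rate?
Eigenvalues: λₙ = 4n²π²/3.77².
First three modes:
  n=1: λ₁ = 4π²/3.77² ≈ 2.778
  n=2: λ₂ = 16π²/3.77² ≈ 11.111 (4× faster decay)
  n=3: λ₃ = 36π²/3.77² ≈ 24.999 (9× faster decay)
As t → ∞, higher modes decay exponentially faster. The n=1 mode dominates: T ~ c₁ sin(πx/3.77) e^{-λ₁t}.
Decay rate: λ₁ = 4π²/3.77² ≈ 2.778.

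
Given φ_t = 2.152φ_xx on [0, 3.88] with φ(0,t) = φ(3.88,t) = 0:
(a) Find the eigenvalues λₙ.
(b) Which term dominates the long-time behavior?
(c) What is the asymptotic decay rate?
Eigenvalues: λₙ = 2.152n²π²/3.88².
First three modes:
  n=1: λ₁ = 2.152π²/3.88² ≈ 1.411
  n=2: λ₂ = 8.608π²/3.88² ≈ 5.643 (4× faster decay)
  n=3: λ₃ = 19.368π²/3.88² ≈ 12.698 (9× faster decay)
As t → ∞, higher modes decay exponentially faster. The n=1 mode dominates: φ ~ c₁ sin(πx/3.88) e^{-λ₁t}.
Decay rate: λ₁ = 2.152π²/3.88² ≈ 1.411.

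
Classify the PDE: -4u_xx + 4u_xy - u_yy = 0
A = -4, B = 4, C = -1. Discriminant B² - 4AC = 0. Since 0 = 0, parabolic.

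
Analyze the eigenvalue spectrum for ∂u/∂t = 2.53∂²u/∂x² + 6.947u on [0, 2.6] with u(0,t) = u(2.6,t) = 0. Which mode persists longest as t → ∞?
Eigenvalues: λₙ = 2.53n²π²/2.6² - 6.947.
First three modes:
  n=1: λ₁ = 2.53π²/2.6² - 6.947 ≈ -3.253
  n=2: λ₂ = 10.12π²/2.6² - 6.947 ≈ 7.828
  n=3: λ₃ = 22.77π²/2.6² - 6.947 ≈ 26.297
Since 2.53π²/2.6² ≈ 3.694 < 6.947, λ₁ < 0.
The n=1 mode grows fastest (−λₙ is largest for n=1) → dominates.
Asymptotic: u ~ c₁ sin(πx/2.6) e^{3.253t} (exponential growth at rate −λ₁ ≈ 3.253).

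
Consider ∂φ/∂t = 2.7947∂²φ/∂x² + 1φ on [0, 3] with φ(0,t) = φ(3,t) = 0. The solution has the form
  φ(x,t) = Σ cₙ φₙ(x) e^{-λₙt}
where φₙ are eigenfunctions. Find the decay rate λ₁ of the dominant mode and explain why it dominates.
Eigenvalues: λₙ = 2.7947n²π²/3² - 1.
First three modes:
  n=1: λ₁ = 2.7947π²/3² - 1 ≈ 2.065
  n=2: λ₂ = 11.1788π²/3² - 1 ≈ 11.259
  n=3: λ₃ = 25.1523π²/3² - 1 ≈ 26.583
Since 2.7947π²/3² ≈ 3.065 > 1, all λₙ > 0.
The n=1 mode decays slowest → dominates as t → ∞.
Asymptotic: φ ~ c₁ sin(πx/3) e^{-λ₁t} with decay rate λ₁ ≈ 2.065.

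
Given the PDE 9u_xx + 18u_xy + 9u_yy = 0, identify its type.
The second-order coefficients are A = 9, B = 18, C = 9. Since B² - 4AC = 0 = 0, this is a parabolic PDE.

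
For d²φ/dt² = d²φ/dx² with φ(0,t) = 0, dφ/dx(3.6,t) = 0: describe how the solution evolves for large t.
φ oscillates (no decay). Energy is conserved; the solution oscillates indefinitely as standing waves.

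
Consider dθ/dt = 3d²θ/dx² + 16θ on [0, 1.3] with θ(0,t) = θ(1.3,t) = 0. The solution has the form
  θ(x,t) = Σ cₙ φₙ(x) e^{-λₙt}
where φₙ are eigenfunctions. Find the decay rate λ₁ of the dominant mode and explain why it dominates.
Eigenvalues: λₙ = 3n²π²/1.3² - 16.
First three modes:
  n=1: λ₁ = 3π²/1.3² - 16 ≈ 1.52
  n=2: λ₂ = 12π²/1.3² - 16 ≈ 54.08
  n=3: λ₃ = 27π²/1.3² - 16 ≈ 141.68
Since 3π²/1.3² ≈ 17.52 > 16, all λₙ > 0.
The n=1 mode decays slowest → dominates as t → ∞.
Asymptotic: θ ~ c₁ sin(πx/1.3) e^{-λ₁t} with decay rate λ₁ ≈ 1.52.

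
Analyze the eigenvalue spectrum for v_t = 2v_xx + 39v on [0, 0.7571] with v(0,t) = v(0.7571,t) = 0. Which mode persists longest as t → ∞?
Eigenvalues: λₙ = 2n²π²/0.7571² - 39.
First three modes:
  n=1: λ₁ = 2π²/0.7571² - 39 ≈ -4.563
  n=2: λ₂ = 8π²/0.7571² - 39 ≈ 98.747
  n=3: λ₃ = 18π²/0.7571² - 39 ≈ 270.932
Since 2π²/0.7571² ≈ 34.437 < 39, λ₁ < 0.
The n=1 mode grows fastest (−λₙ is largest for n=1) → dominates.
Asymptotic: v ~ c₁ sin(πx/0.7571) e^{4.563t} (exponential growth at rate −λ₁ ≈ 4.563).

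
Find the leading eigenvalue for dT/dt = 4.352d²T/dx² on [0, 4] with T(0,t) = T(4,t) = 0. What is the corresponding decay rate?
Eigenvalues: λₙ = 4.352n²π²/4².
First three modes:
  n=1: λ₁ = 4.352π²/4² ≈ 2.685
  n=2: λ₂ = 17.408π²/4² ≈ 10.738 (4× faster decay)
  n=3: λ₃ = 39.168π²/4² ≈ 24.161 (9× faster decay)
As t → ∞, higher modes decay exponentially faster. The n=1 mode dominates: T ~ c₁ sin(πx/4) e^{-λ₁t}.
Decay rate: λ₁ = 4.352π²/4² ≈ 2.685.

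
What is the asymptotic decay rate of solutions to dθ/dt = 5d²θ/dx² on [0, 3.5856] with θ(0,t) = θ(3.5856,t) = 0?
Eigenvalues: λₙ = 5n²π²/3.5856².
First three modes:
  n=1: λ₁ = 5π²/3.5856² ≈ 3.838
  n=2: λ₂ = 20π²/3.5856² ≈ 15.353 (4× faster decay)
  n=3: λ₃ = 45π²/3.5856² ≈ 34.545 (9× faster decay)
As t → ∞, higher modes decay exponentially faster. The n=1 mode dominates: θ ~ c₁ sin(πx/3.5856) e^{-λ₁t}.
Decay rate: λ₁ = 5π²/3.5856² ≈ 3.838.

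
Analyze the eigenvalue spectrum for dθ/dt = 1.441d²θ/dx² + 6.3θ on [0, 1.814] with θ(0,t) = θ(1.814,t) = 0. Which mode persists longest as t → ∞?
Eigenvalues: λₙ = 1.441n²π²/1.814² - 6.3.
First three modes:
  n=1: λ₁ = 1.441π²/1.814² - 6.3 ≈ -1.978
  n=2: λ₂ = 5.764π²/1.814² - 6.3 ≈ 10.988
  n=3: λ₃ = 12.969π²/1.814² - 6.3 ≈ 32.598
Since 1.441π²/1.814² ≈ 4.322 < 6.3, λ₁ < 0.
The n=1 mode grows fastest (−λₙ is largest for n=1) → dominates.
Asymptotic: θ ~ c₁ sin(πx/1.814) e^{1.978t} (exponential growth at rate −λ₁ ≈ 1.978).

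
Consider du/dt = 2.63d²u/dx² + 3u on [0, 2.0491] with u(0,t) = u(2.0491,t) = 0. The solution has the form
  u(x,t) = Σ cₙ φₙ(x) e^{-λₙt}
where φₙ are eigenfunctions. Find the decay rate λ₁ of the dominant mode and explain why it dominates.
Eigenvalues: λₙ = 2.63n²π²/2.0491² - 3.
First three modes:
  n=1: λ₁ = 2.63π²/2.0491² - 3 ≈ 3.182
  n=2: λ₂ = 10.52π²/2.0491² - 3 ≈ 21.728
  n=3: λ₃ = 23.67π²/2.0491² - 3 ≈ 52.638
Since 2.63π²/2.0491² ≈ 6.182 > 3, all λₙ > 0.
The n=1 mode decays slowest → dominates as t → ∞.
Asymptotic: u ~ c₁ sin(πx/2.0491) e^{-λ₁t} with decay rate λ₁ ≈ 3.182.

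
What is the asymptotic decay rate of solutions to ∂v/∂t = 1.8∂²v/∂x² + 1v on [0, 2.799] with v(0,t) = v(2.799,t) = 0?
Eigenvalues: λₙ = 1.8n²π²/2.799² - 1.
First three modes:
  n=1: λ₁ = 1.8π²/2.799² - 1 ≈ 1.268
  n=2: λ₂ = 7.2π²/2.799² - 1 ≈ 8.07
  n=3: λ₃ = 16.2π²/2.799² - 1 ≈ 19.408
Since 1.8π²/2.799² ≈ 2.268 > 1, all λₙ > 0.
The n=1 mode decays slowest → dominates as t → ∞.
Asymptotic: v ~ c₁ sin(πx/2.799) e^{-λ₁t} with decay rate λ₁ ≈ 1.268.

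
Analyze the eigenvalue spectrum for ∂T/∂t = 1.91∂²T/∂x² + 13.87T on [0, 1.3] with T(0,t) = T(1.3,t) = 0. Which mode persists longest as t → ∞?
Eigenvalues: λₙ = 1.91n²π²/1.3² - 13.87.
First three modes:
  n=1: λ₁ = 1.91π²/1.3² - 13.87 ≈ -2.716
  n=2: λ₂ = 7.64π²/1.3² - 13.87 ≈ 30.748
  n=3: λ₃ = 17.19π²/1.3² - 13.87 ≈ 86.52
Since 1.91π²/1.3² ≈ 11.154 < 13.87, λ₁ < 0.
The n=1 mode grows fastest (−λₙ is largest for n=1) → dominates.
Asymptotic: T ~ c₁ sin(πx/1.3) e^{2.716t} (exponential growth at rate −λ₁ ≈ 2.716).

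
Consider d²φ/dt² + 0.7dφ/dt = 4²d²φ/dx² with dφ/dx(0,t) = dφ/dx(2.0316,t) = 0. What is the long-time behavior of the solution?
As t → ∞, φ → constant (steady state). Damping (γ=0.7) dissipates the nonconstant modes; with Neumann BCs the spatial average obeys M''+γM'=0 and tends to a finite limit.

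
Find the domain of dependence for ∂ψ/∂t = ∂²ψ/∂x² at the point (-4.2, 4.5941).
The entire real line. The heat equation has infinite propagation speed: any initial disturbance instantly affects all points (though exponentially small far away).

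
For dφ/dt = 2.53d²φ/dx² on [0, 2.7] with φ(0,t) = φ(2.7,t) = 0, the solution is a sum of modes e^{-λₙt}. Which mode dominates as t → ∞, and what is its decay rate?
Eigenvalues: λₙ = 2.53n²π²/2.7².
First three modes:
  n=1: λ₁ = 2.53π²/2.7² ≈ 3.425
  n=2: λ₂ = 10.12π²/2.7² ≈ 13.701 (4× faster decay)
  n=3: λ₃ = 22.77π²/2.7² ≈ 30.827 (9× faster decay)
As t → ∞, higher modes decay exponentially faster. The n=1 mode dominates: φ ~ c₁ sin(πx/2.7) e^{-λ₁t}.
Decay rate: λ₁ = 2.53π²/2.7² ≈ 3.425.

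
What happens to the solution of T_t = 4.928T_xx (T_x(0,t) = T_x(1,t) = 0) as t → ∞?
T → constant (steady state). Heat is conserved (no flux at boundaries); solution approaches the spatial average.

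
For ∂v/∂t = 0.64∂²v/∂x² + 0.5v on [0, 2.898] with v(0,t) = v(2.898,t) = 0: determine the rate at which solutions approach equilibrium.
Eigenvalues: λₙ = 0.64n²π²/2.898² - 0.5.
First three modes:
  n=1: λ₁ = 0.64π²/2.898² - 0.5 ≈ 0.252
  n=2: λ₂ = 2.56π²/2.898² - 0.5 ≈ 2.508
  n=3: λ₃ = 5.76π²/2.898² - 0.5 ≈ 6.269
Since 0.64π²/2.898² ≈ 0.752 > 0.5, all λₙ > 0.
The n=1 mode decays slowest → dominates as t → ∞.
Asymptotic: v ~ c₁ sin(πx/2.898) e^{-λ₁t} with decay rate λ₁ ≈ 0.252.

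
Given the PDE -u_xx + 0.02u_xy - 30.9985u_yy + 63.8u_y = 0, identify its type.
The second-order coefficients are A = -1, B = 0.02, C = -30.9985. Since B² - 4AC = -123.9936 < 0, this is an elliptic PDE.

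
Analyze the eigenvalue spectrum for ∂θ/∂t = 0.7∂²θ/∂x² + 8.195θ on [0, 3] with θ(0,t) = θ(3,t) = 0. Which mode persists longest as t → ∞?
Eigenvalues: λₙ = 0.7n²π²/3² - 8.195.
First three modes:
  n=1: λ₁ = 0.7π²/3² - 8.195 ≈ -7.427
  n=2: λ₂ = 2.8π²/3² - 8.195 ≈ -5.124
  n=3: λ₃ = 6.3π²/3² - 8.195 ≈ -1.286
Since 0.7π²/3² ≈ 0.768 < 8.195, λ₁ < 0.
The n=1 mode grows fastest (−λₙ is largest for n=1) → dominates.
Asymptotic: θ ~ c₁ sin(πx/3) e^{7.427t} (exponential growth at rate −λ₁ ≈ 7.427).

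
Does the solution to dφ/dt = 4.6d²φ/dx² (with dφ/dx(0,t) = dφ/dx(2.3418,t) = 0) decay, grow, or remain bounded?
φ → constant (steady state). Heat is conserved (no flux at boundaries); solution approaches the spatial average.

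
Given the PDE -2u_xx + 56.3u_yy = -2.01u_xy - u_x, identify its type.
Rewriting in standard form: -2u_xx + 2.01u_xy + 56.3u_yy + u_x = 0. The second-order coefficients are A = -2, B = 2.01, C = 56.3. Since B² - 4AC = 454.4401 > 0, this is a hyperbolic PDE.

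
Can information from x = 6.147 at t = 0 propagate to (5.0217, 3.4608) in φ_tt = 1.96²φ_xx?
Yes. The domain of dependence is [-1.761468, 11.804868], and 6.147 ∈ [-1.761468, 11.804868].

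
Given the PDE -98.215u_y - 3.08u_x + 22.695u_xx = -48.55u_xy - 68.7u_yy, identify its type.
Rewriting in standard form: 22.695u_xx + 48.55u_xy + 68.7u_yy - 3.08u_x - 98.215u_y = 0. The second-order coefficients are A = 22.695, B = 48.55, C = 68.7. Since B² - 4AC = -3879.4835 < 0, this is an elliptic PDE.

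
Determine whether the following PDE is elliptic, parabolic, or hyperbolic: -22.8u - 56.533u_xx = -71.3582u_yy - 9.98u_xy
Rewriting in standard form: -56.533u_xx + 9.98u_xy + 71.3582u_yy - 22.8u = 0. Coefficients: A = -56.533, B = 9.98, C = 71.3582. B² - 4AC = 16235.9728824, which is positive, so the equation is hyperbolic.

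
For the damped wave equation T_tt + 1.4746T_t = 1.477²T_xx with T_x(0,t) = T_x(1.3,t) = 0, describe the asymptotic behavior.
T → constant (steady state). Damping (γ=1.4746) dissipates the nonconstant modes; with Neumann BCs the spatial average obeys M''+γM'=0 and tends to a finite limit.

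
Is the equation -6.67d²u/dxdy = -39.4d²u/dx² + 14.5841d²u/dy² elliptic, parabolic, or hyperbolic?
Rewriting in standard form: 39.4d²u/dx² - 6.67d²u/dxdy - 14.5841d²u/dy² = 0. Computing B² - 4AC with A = 39.4, B = -6.67, C = -14.5841: discriminant = 2342.94306 (positive). Answer: hyperbolic.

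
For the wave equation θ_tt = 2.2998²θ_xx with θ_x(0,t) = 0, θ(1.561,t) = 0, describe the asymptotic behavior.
θ oscillates (no decay). Energy is conserved; the solution oscillates indefinitely as standing waves.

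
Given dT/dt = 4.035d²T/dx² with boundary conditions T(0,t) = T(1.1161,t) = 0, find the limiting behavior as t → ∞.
T → 0. Heat diffuses out through both boundaries.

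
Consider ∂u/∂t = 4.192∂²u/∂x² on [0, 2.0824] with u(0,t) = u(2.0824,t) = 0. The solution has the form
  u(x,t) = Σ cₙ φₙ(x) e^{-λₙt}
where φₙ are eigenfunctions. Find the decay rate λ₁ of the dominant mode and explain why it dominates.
Eigenvalues: λₙ = 4.192n²π²/2.0824².
First three modes:
  n=1: λ₁ = 4.192π²/2.0824² ≈ 9.541
  n=2: λ₂ = 16.768π²/2.0824² ≈ 38.164 (4× faster decay)
  n=3: λ₃ = 37.728π²/2.0824² ≈ 85.869 (9× faster decay)
As t → ∞, higher modes decay exponentially faster. The n=1 mode dominates: u ~ c₁ sin(πx/2.0824) e^{-λ₁t}.
Decay rate: λ₁ = 4.192π²/2.0824² ≈ 9.541.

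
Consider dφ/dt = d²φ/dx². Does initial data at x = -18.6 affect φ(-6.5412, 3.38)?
Yes, for any finite x. The heat equation has infinite propagation speed, so all initial data affects all points at any t > 0.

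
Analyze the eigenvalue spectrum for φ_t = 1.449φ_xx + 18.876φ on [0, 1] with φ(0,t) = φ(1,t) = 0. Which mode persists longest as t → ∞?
Eigenvalues: λₙ = 1.449n²π²/1² - 18.876.
First three modes:
  n=1: λ₁ = 1.449π² - 18.876 ≈ -4.575
  n=2: λ₂ = 5.796π² - 18.876 ≈ 38.328
  n=3: λ₃ = 13.041π² - 18.876 ≈ 109.834
Since 1.449π² ≈ 14.301 < 18.876, λ₁ < 0.
The n=1 mode grows fastest (−λₙ is largest for n=1) → dominates.
Asymptotic: φ ~ c₁ sin(πx/1) e^{4.575t} (exponential growth at rate −λ₁ ≈ 4.575).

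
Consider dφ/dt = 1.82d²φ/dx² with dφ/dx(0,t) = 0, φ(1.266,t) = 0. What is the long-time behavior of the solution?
As t → ∞, φ → 0. Heat escapes through the Dirichlet boundary.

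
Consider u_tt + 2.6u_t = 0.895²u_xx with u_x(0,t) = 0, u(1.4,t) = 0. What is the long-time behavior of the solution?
As t → ∞, u → 0. Damping (γ=2.6) dissipates energy; oscillations decay exponentially.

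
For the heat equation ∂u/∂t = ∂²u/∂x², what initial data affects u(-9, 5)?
The entire real line. The heat equation has infinite propagation speed: any initial disturbance instantly affects all points (though exponentially small far away).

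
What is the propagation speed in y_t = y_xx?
Infinite. The heat equation is parabolic, not hyperbolic, so disturbances propagate instantly.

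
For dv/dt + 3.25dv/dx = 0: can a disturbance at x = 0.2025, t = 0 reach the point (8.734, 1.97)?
No. Only data at x = 2.3315 affects (8.734, 1.97). Advection has one-way propagation along characteristics.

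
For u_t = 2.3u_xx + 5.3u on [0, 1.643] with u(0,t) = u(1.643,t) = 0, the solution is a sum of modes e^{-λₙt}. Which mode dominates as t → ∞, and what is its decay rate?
Eigenvalues: λₙ = 2.3n²π²/1.643² - 5.3.
First three modes:
  n=1: λ₁ = 2.3π²/1.643² - 5.3 ≈ 3.109
  n=2: λ₂ = 9.2π²/1.643² - 5.3 ≈ 28.337
  n=3: λ₃ = 20.7π²/1.643² - 5.3 ≈ 70.382
Since 2.3π²/1.643² ≈ 8.409 > 5.3, all λₙ > 0.
The n=1 mode decays slowest → dominates as t → ∞.
Asymptotic: u ~ c₁ sin(πx/1.643) e^{-λ₁t} with decay rate λ₁ ≈ 3.109.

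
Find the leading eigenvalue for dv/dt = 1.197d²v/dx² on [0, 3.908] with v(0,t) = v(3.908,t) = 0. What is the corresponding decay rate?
Eigenvalues: λₙ = 1.197n²π²/3.908².
First three modes:
  n=1: λ₁ = 1.197π²/3.908² ≈ 0.774
  n=2: λ₂ = 4.788π²/3.908² ≈ 3.094 (4× faster decay)
  n=3: λ₃ = 10.773π²/3.908² ≈ 6.962 (9× faster decay)
As t → ∞, higher modes decay exponentially faster. The n=1 mode dominates: v ~ c₁ sin(πx/3.908) e^{-λ₁t}.
Decay rate: λ₁ = 1.197π²/3.908² ≈ 0.774.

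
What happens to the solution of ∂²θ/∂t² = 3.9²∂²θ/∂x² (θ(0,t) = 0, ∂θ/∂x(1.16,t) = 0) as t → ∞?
θ oscillates (no decay). Energy is conserved; the solution oscillates indefinitely as standing waves.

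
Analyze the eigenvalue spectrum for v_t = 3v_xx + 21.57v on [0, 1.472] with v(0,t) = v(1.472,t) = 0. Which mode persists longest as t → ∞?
Eigenvalues: λₙ = 3n²π²/1.472² - 21.57.
First three modes:
  n=1: λ₁ = 3π²/1.472² - 21.57 ≈ -7.905
  n=2: λ₂ = 12π²/1.472² - 21.57 ≈ 33.089
  n=3: λ₃ = 27π²/1.472² - 21.57 ≈ 101.414
Since 3π²/1.472² ≈ 13.665 < 21.57, λ₁ < 0.
The n=1 mode grows fastest (−λₙ is largest for n=1) → dominates.
Asymptotic: v ~ c₁ sin(πx/1.472) e^{7.905t} (exponential growth at rate −λ₁ ≈ 7.905).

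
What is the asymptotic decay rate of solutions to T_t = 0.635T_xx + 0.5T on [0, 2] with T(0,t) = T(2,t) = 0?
Eigenvalues: λₙ = 0.635n²π²/2² - 0.5.
First three modes:
  n=1: λ₁ = 0.635π²/2² - 0.5 ≈ 1.067
  n=2: λ₂ = 2.54π²/2² - 0.5 ≈ 5.767
  n=3: λ₃ = 5.715π²/2² - 0.5 ≈ 13.601
Since 0.635π²/2² ≈ 1.567 > 0.5, all λₙ > 0.
The n=1 mode decays slowest → dominates as t → ∞.
Asymptotic: T ~ c₁ sin(πx/2) e^{-λ₁t} with decay rate λ₁ ≈ 1.067.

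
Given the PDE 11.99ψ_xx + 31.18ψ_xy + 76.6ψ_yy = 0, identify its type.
The second-order coefficients are A = 11.99, B = 31.18, C = 76.6. Since B² - 4AC = -2701.5436 < 0, this is an elliptic PDE.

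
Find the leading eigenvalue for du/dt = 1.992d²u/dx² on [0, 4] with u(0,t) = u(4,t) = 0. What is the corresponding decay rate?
Eigenvalues: λₙ = 1.992n²π²/4².
First three modes:
  n=1: λ₁ = 1.992π²/4² ≈ 1.229
  n=2: λ₂ = 7.968π²/4² ≈ 4.915 (4× faster decay)
  n=3: λ₃ = 17.928π²/4² ≈ 11.059 (9× faster decay)
As t → ∞, higher modes decay exponentially faster. The n=1 mode dominates: u ~ c₁ sin(πx/4) e^{-λ₁t}.
Decay rate: λ₁ = 1.992π²/4² ≈ 1.229.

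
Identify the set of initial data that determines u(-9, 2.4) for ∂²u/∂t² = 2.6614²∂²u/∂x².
Domain of dependence: [-15.38736, -2.61264]. Signals travel at speed 2.6614, so data within |x - -9| ≤ 2.6614·2.4 = 6.38736 can reach the point.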